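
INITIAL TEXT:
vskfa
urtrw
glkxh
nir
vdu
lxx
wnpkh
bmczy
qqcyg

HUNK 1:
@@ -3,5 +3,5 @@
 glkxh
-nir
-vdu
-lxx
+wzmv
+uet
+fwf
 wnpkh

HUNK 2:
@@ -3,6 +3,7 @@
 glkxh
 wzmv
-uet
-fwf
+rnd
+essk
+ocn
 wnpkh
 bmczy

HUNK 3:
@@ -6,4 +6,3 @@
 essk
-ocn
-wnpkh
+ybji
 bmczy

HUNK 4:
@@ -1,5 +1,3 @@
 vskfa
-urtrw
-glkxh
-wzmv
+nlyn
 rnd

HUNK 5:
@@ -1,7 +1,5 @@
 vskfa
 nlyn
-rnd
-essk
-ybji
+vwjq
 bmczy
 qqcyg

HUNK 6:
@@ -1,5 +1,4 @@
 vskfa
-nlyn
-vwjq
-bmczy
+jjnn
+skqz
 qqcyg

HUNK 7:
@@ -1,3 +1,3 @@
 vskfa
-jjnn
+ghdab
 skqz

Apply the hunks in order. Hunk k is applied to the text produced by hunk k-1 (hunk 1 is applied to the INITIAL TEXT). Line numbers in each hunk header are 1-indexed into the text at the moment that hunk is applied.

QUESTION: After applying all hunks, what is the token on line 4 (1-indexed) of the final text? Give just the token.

Hunk 1: at line 3 remove [nir,vdu,lxx] add [wzmv,uet,fwf] -> 9 lines: vskfa urtrw glkxh wzmv uet fwf wnpkh bmczy qqcyg
Hunk 2: at line 3 remove [uet,fwf] add [rnd,essk,ocn] -> 10 lines: vskfa urtrw glkxh wzmv rnd essk ocn wnpkh bmczy qqcyg
Hunk 3: at line 6 remove [ocn,wnpkh] add [ybji] -> 9 lines: vskfa urtrw glkxh wzmv rnd essk ybji bmczy qqcyg
Hunk 4: at line 1 remove [urtrw,glkxh,wzmv] add [nlyn] -> 7 lines: vskfa nlyn rnd essk ybji bmczy qqcyg
Hunk 5: at line 1 remove [rnd,essk,ybji] add [vwjq] -> 5 lines: vskfa nlyn vwjq bmczy qqcyg
Hunk 6: at line 1 remove [nlyn,vwjq,bmczy] add [jjnn,skqz] -> 4 lines: vskfa jjnn skqz qqcyg
Hunk 7: at line 1 remove [jjnn] add [ghdab] -> 4 lines: vskfa ghdab skqz qqcyg
Final line 4: qqcyg

Answer: qqcyg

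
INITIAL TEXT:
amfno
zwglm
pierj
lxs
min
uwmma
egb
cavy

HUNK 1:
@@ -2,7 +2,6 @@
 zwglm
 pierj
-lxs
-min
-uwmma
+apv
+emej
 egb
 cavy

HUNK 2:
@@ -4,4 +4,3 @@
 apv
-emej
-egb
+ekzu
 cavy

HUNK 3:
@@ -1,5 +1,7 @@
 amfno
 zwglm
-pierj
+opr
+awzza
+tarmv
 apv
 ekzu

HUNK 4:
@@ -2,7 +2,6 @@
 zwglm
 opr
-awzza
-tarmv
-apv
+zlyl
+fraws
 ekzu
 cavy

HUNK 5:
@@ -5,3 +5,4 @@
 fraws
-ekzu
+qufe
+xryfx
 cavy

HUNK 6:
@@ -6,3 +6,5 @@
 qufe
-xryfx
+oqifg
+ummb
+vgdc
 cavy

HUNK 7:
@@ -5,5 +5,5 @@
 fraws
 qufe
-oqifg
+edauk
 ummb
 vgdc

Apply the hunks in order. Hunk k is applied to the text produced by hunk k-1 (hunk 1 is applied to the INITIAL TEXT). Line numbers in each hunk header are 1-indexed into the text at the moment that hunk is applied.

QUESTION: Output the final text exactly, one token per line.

Answer: amfno
zwglm
opr
zlyl
fraws
qufe
edauk
ummb
vgdc
cavy

Derivation:
Hunk 1: at line 2 remove [lxs,min,uwmma] add [apv,emej] -> 7 lines: amfno zwglm pierj apv emej egb cavy
Hunk 2: at line 4 remove [emej,egb] add [ekzu] -> 6 lines: amfno zwglm pierj apv ekzu cavy
Hunk 3: at line 1 remove [pierj] add [opr,awzza,tarmv] -> 8 lines: amfno zwglm opr awzza tarmv apv ekzu cavy
Hunk 4: at line 2 remove [awzza,tarmv,apv] add [zlyl,fraws] -> 7 lines: amfno zwglm opr zlyl fraws ekzu cavy
Hunk 5: at line 5 remove [ekzu] add [qufe,xryfx] -> 8 lines: amfno zwglm opr zlyl fraws qufe xryfx cavy
Hunk 6: at line 6 remove [xryfx] add [oqifg,ummb,vgdc] -> 10 lines: amfno zwglm opr zlyl fraws qufe oqifg ummb vgdc cavy
Hunk 7: at line 5 remove [oqifg] add [edauk] -> 10 lines: amfno zwglm opr zlyl fraws qufe edauk ummb vgdc cavy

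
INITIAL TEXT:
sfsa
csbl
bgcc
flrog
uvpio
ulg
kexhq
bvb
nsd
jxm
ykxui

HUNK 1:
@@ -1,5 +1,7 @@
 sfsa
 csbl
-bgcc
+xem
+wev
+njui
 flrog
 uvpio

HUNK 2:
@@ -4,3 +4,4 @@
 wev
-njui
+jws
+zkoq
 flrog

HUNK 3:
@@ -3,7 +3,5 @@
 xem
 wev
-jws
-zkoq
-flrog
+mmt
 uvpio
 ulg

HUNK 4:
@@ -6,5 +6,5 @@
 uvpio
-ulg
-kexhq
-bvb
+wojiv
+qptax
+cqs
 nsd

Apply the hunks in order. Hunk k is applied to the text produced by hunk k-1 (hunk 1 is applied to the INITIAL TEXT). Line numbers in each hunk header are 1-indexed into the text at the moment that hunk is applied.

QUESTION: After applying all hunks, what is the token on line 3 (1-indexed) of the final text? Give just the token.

Hunk 1: at line 1 remove [bgcc] add [xem,wev,njui] -> 13 lines: sfsa csbl xem wev njui flrog uvpio ulg kexhq bvb nsd jxm ykxui
Hunk 2: at line 4 remove [njui] add [jws,zkoq] -> 14 lines: sfsa csbl xem wev jws zkoq flrog uvpio ulg kexhq bvb nsd jxm ykxui
Hunk 3: at line 3 remove [jws,zkoq,flrog] add [mmt] -> 12 lines: sfsa csbl xem wev mmt uvpio ulg kexhq bvb nsd jxm ykxui
Hunk 4: at line 6 remove [ulg,kexhq,bvb] add [wojiv,qptax,cqs] -> 12 lines: sfsa csbl xem wev mmt uvpio wojiv qptax cqs nsd jxm ykxui
Final line 3: xem

Answer: xem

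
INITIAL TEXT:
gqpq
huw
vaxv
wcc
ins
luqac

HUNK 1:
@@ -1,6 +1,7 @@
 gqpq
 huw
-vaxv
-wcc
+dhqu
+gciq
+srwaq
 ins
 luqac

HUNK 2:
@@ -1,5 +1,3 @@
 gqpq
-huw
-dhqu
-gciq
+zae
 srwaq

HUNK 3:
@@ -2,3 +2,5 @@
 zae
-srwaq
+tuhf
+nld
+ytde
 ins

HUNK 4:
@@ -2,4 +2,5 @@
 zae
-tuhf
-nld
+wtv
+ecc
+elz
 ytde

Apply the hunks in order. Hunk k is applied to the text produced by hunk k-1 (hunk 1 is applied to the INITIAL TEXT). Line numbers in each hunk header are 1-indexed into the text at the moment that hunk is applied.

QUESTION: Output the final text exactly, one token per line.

Hunk 1: at line 1 remove [vaxv,wcc] add [dhqu,gciq,srwaq] -> 7 lines: gqpq huw dhqu gciq srwaq ins luqac
Hunk 2: at line 1 remove [huw,dhqu,gciq] add [zae] -> 5 lines: gqpq zae srwaq ins luqac
Hunk 3: at line 2 remove [srwaq] add [tuhf,nld,ytde] -> 7 lines: gqpq zae tuhf nld ytde ins luqac
Hunk 4: at line 2 remove [tuhf,nld] add [wtv,ecc,elz] -> 8 lines: gqpq zae wtv ecc elz ytde ins luqac

Answer: gqpq
zae
wtv
ecc
elz
ytde
ins
luqac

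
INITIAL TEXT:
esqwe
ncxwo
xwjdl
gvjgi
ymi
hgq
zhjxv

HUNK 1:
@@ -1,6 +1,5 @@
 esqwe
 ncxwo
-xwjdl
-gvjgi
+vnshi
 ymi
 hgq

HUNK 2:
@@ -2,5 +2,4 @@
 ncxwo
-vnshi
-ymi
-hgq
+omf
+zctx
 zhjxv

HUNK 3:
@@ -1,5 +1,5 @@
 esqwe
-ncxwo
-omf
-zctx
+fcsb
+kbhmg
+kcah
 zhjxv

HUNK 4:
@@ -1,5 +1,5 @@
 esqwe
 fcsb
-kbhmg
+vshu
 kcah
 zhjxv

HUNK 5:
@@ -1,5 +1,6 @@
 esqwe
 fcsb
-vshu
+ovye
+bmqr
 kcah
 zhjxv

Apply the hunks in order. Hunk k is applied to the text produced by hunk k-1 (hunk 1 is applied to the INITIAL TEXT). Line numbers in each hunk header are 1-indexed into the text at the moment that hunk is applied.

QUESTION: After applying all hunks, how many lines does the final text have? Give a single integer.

Answer: 6

Derivation:
Hunk 1: at line 1 remove [xwjdl,gvjgi] add [vnshi] -> 6 lines: esqwe ncxwo vnshi ymi hgq zhjxv
Hunk 2: at line 2 remove [vnshi,ymi,hgq] add [omf,zctx] -> 5 lines: esqwe ncxwo omf zctx zhjxv
Hunk 3: at line 1 remove [ncxwo,omf,zctx] add [fcsb,kbhmg,kcah] -> 5 lines: esqwe fcsb kbhmg kcah zhjxv
Hunk 4: at line 1 remove [kbhmg] add [vshu] -> 5 lines: esqwe fcsb vshu kcah zhjxv
Hunk 5: at line 1 remove [vshu] add [ovye,bmqr] -> 6 lines: esqwe fcsb ovye bmqr kcah zhjxv
Final line count: 6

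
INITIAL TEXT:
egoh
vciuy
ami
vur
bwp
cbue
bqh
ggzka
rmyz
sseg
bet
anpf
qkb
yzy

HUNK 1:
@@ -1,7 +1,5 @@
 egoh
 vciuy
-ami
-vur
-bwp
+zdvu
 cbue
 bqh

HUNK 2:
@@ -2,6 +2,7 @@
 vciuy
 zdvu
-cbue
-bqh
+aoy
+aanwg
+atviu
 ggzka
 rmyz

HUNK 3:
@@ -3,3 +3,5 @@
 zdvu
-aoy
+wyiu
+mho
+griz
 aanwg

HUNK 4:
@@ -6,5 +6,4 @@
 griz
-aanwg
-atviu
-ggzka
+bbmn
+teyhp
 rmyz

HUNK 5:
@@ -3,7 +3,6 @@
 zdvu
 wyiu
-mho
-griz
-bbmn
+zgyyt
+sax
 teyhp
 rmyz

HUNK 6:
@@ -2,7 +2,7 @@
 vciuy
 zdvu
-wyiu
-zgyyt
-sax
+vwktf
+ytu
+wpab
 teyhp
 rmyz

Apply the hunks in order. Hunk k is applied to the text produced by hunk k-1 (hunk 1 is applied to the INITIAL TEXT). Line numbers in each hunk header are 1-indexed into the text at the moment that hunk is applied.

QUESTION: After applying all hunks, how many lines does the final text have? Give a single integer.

Answer: 13

Derivation:
Hunk 1: at line 1 remove [ami,vur,bwp] add [zdvu] -> 12 lines: egoh vciuy zdvu cbue bqh ggzka rmyz sseg bet anpf qkb yzy
Hunk 2: at line 2 remove [cbue,bqh] add [aoy,aanwg,atviu] -> 13 lines: egoh vciuy zdvu aoy aanwg atviu ggzka rmyz sseg bet anpf qkb yzy
Hunk 3: at line 3 remove [aoy] add [wyiu,mho,griz] -> 15 lines: egoh vciuy zdvu wyiu mho griz aanwg atviu ggzka rmyz sseg bet anpf qkb yzy
Hunk 4: at line 6 remove [aanwg,atviu,ggzka] add [bbmn,teyhp] -> 14 lines: egoh vciuy zdvu wyiu mho griz bbmn teyhp rmyz sseg bet anpf qkb yzy
Hunk 5: at line 3 remove [mho,griz,bbmn] add [zgyyt,sax] -> 13 lines: egoh vciuy zdvu wyiu zgyyt sax teyhp rmyz sseg bet anpf qkb yzy
Hunk 6: at line 2 remove [wyiu,zgyyt,sax] add [vwktf,ytu,wpab] -> 13 lines: egoh vciuy zdvu vwktf ytu wpab teyhp rmyz sseg bet anpf qkb yzy
Final line count: 13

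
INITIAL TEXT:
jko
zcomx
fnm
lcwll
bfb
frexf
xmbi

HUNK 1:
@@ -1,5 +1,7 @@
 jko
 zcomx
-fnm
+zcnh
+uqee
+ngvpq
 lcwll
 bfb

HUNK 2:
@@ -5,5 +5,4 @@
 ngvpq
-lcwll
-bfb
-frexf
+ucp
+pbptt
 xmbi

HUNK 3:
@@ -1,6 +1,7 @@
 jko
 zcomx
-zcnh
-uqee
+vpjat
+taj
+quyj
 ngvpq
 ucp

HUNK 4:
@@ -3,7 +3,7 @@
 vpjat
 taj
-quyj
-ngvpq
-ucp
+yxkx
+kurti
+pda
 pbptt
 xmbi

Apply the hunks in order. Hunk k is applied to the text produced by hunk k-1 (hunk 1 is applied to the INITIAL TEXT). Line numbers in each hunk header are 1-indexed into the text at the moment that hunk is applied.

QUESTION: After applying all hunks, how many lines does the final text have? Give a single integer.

Answer: 9

Derivation:
Hunk 1: at line 1 remove [fnm] add [zcnh,uqee,ngvpq] -> 9 lines: jko zcomx zcnh uqee ngvpq lcwll bfb frexf xmbi
Hunk 2: at line 5 remove [lcwll,bfb,frexf] add [ucp,pbptt] -> 8 lines: jko zcomx zcnh uqee ngvpq ucp pbptt xmbi
Hunk 3: at line 1 remove [zcnh,uqee] add [vpjat,taj,quyj] -> 9 lines: jko zcomx vpjat taj quyj ngvpq ucp pbptt xmbi
Hunk 4: at line 3 remove [quyj,ngvpq,ucp] add [yxkx,kurti,pda] -> 9 lines: jko zcomx vpjat taj yxkx kurti pda pbptt xmbi
Final line count: 9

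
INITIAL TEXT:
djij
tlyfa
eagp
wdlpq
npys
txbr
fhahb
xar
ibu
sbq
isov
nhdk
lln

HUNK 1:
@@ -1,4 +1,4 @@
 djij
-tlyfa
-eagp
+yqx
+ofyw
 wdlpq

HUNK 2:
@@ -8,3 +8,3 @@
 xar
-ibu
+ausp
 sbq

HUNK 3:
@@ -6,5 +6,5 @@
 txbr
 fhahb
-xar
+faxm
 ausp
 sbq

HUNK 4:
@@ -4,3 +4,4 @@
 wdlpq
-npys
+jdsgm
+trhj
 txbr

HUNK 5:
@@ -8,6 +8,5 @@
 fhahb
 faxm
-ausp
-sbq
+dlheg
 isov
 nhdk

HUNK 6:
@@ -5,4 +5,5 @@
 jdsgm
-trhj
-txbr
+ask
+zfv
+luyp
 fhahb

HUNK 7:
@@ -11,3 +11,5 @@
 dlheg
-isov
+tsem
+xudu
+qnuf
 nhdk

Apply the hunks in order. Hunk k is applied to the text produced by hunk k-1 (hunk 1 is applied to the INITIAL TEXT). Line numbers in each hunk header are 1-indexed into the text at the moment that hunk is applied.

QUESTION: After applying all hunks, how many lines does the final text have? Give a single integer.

Hunk 1: at line 1 remove [tlyfa,eagp] add [yqx,ofyw] -> 13 lines: djij yqx ofyw wdlpq npys txbr fhahb xar ibu sbq isov nhdk lln
Hunk 2: at line 8 remove [ibu] add [ausp] -> 13 lines: djij yqx ofyw wdlpq npys txbr fhahb xar ausp sbq isov nhdk lln
Hunk 3: at line 6 remove [xar] add [faxm] -> 13 lines: djij yqx ofyw wdlpq npys txbr fhahb faxm ausp sbq isov nhdk lln
Hunk 4: at line 4 remove [npys] add [jdsgm,trhj] -> 14 lines: djij yqx ofyw wdlpq jdsgm trhj txbr fhahb faxm ausp sbq isov nhdk lln
Hunk 5: at line 8 remove [ausp,sbq] add [dlheg] -> 13 lines: djij yqx ofyw wdlpq jdsgm trhj txbr fhahb faxm dlheg isov nhdk lln
Hunk 6: at line 5 remove [trhj,txbr] add [ask,zfv,luyp] -> 14 lines: djij yqx ofyw wdlpq jdsgm ask zfv luyp fhahb faxm dlheg isov nhdk lln
Hunk 7: at line 11 remove [isov] add [tsem,xudu,qnuf] -> 16 lines: djij yqx ofyw wdlpq jdsgm ask zfv luyp fhahb faxm dlheg tsem xudu qnuf nhdk lln
Final line count: 16

Answer: 16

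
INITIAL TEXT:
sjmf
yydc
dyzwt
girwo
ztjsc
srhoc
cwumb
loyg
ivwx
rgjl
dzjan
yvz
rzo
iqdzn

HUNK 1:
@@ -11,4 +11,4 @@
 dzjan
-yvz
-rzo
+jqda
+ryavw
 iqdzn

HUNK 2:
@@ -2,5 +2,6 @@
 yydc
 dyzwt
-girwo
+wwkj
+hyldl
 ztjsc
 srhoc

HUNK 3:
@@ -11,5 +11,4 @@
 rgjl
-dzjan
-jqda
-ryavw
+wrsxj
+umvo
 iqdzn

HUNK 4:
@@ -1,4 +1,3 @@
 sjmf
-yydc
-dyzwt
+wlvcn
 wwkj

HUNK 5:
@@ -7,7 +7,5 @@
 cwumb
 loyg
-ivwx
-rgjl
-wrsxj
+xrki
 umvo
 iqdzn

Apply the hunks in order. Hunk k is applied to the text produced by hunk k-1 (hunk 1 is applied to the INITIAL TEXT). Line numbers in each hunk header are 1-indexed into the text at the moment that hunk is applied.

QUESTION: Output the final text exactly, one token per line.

Hunk 1: at line 11 remove [yvz,rzo] add [jqda,ryavw] -> 14 lines: sjmf yydc dyzwt girwo ztjsc srhoc cwumb loyg ivwx rgjl dzjan jqda ryavw iqdzn
Hunk 2: at line 2 remove [girwo] add [wwkj,hyldl] -> 15 lines: sjmf yydc dyzwt wwkj hyldl ztjsc srhoc cwumb loyg ivwx rgjl dzjan jqda ryavw iqdzn
Hunk 3: at line 11 remove [dzjan,jqda,ryavw] add [wrsxj,umvo] -> 14 lines: sjmf yydc dyzwt wwkj hyldl ztjsc srhoc cwumb loyg ivwx rgjl wrsxj umvo iqdzn
Hunk 4: at line 1 remove [yydc,dyzwt] add [wlvcn] -> 13 lines: sjmf wlvcn wwkj hyldl ztjsc srhoc cwumb loyg ivwx rgjl wrsxj umvo iqdzn
Hunk 5: at line 7 remove [ivwx,rgjl,wrsxj] add [xrki] -> 11 lines: sjmf wlvcn wwkj hyldl ztjsc srhoc cwumb loyg xrki umvo iqdzn

Answer: sjmf
wlvcn
wwkj
hyldl
ztjsc
srhoc
cwumb
loyg
xrki
umvo
iqdzn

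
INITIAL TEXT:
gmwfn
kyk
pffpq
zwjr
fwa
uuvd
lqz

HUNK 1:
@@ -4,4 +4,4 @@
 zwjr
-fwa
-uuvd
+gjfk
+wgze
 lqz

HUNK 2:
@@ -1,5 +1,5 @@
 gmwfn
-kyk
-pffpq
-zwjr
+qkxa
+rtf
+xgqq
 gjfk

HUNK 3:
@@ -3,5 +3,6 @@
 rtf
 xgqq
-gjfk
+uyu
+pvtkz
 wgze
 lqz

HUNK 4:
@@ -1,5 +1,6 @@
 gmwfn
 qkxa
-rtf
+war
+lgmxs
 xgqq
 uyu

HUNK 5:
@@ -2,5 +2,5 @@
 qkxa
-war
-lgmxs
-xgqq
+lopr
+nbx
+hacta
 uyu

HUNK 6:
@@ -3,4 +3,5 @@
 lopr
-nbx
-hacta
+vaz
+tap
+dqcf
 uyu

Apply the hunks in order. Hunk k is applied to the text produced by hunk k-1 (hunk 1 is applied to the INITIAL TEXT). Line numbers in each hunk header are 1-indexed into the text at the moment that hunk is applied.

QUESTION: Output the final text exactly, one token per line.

Answer: gmwfn
qkxa
lopr
vaz
tap
dqcf
uyu
pvtkz
wgze
lqz

Derivation:
Hunk 1: at line 4 remove [fwa,uuvd] add [gjfk,wgze] -> 7 lines: gmwfn kyk pffpq zwjr gjfk wgze lqz
Hunk 2: at line 1 remove [kyk,pffpq,zwjr] add [qkxa,rtf,xgqq] -> 7 lines: gmwfn qkxa rtf xgqq gjfk wgze lqz
Hunk 3: at line 3 remove [gjfk] add [uyu,pvtkz] -> 8 lines: gmwfn qkxa rtf xgqq uyu pvtkz wgze lqz
Hunk 4: at line 1 remove [rtf] add [war,lgmxs] -> 9 lines: gmwfn qkxa war lgmxs xgqq uyu pvtkz wgze lqz
Hunk 5: at line 2 remove [war,lgmxs,xgqq] add [lopr,nbx,hacta] -> 9 lines: gmwfn qkxa lopr nbx hacta uyu pvtkz wgze lqz
Hunk 6: at line 3 remove [nbx,hacta] add [vaz,tap,dqcf] -> 10 lines: gmwfn qkxa lopr vaz tap dqcf uyu pvtkz wgze lqz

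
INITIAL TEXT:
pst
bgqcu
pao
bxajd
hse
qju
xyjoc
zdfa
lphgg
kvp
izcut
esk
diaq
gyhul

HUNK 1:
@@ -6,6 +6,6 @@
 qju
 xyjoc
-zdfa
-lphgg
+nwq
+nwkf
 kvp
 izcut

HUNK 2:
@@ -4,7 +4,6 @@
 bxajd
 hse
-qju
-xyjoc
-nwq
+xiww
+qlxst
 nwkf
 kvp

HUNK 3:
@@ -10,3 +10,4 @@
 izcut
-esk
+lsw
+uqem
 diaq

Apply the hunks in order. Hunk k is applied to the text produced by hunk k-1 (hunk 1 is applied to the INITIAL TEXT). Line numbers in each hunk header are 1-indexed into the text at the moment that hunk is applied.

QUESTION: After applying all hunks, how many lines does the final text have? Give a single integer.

Hunk 1: at line 6 remove [zdfa,lphgg] add [nwq,nwkf] -> 14 lines: pst bgqcu pao bxajd hse qju xyjoc nwq nwkf kvp izcut esk diaq gyhul
Hunk 2: at line 4 remove [qju,xyjoc,nwq] add [xiww,qlxst] -> 13 lines: pst bgqcu pao bxajd hse xiww qlxst nwkf kvp izcut esk diaq gyhul
Hunk 3: at line 10 remove [esk] add [lsw,uqem] -> 14 lines: pst bgqcu pao bxajd hse xiww qlxst nwkf kvp izcut lsw uqem diaq gyhul
Final line count: 14

Answer: 14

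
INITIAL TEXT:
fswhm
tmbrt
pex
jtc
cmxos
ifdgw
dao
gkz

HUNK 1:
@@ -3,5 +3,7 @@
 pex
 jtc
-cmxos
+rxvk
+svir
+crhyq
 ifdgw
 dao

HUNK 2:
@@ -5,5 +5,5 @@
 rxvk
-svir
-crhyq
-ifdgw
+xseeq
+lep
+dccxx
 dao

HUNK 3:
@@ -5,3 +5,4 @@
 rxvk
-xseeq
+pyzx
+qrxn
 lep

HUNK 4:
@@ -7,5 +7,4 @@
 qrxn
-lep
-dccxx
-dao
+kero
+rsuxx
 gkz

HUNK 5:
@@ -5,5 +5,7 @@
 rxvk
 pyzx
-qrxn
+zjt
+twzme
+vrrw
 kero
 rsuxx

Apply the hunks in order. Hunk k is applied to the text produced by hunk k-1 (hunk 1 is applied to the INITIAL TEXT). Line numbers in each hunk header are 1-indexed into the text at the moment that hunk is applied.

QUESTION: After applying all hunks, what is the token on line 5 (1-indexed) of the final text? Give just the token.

Hunk 1: at line 3 remove [cmxos] add [rxvk,svir,crhyq] -> 10 lines: fswhm tmbrt pex jtc rxvk svir crhyq ifdgw dao gkz
Hunk 2: at line 5 remove [svir,crhyq,ifdgw] add [xseeq,lep,dccxx] -> 10 lines: fswhm tmbrt pex jtc rxvk xseeq lep dccxx dao gkz
Hunk 3: at line 5 remove [xseeq] add [pyzx,qrxn] -> 11 lines: fswhm tmbrt pex jtc rxvk pyzx qrxn lep dccxx dao gkz
Hunk 4: at line 7 remove [lep,dccxx,dao] add [kero,rsuxx] -> 10 lines: fswhm tmbrt pex jtc rxvk pyzx qrxn kero rsuxx gkz
Hunk 5: at line 5 remove [qrxn] add [zjt,twzme,vrrw] -> 12 lines: fswhm tmbrt pex jtc rxvk pyzx zjt twzme vrrw kero rsuxx gkz
Final line 5: rxvk

Answer: rxvk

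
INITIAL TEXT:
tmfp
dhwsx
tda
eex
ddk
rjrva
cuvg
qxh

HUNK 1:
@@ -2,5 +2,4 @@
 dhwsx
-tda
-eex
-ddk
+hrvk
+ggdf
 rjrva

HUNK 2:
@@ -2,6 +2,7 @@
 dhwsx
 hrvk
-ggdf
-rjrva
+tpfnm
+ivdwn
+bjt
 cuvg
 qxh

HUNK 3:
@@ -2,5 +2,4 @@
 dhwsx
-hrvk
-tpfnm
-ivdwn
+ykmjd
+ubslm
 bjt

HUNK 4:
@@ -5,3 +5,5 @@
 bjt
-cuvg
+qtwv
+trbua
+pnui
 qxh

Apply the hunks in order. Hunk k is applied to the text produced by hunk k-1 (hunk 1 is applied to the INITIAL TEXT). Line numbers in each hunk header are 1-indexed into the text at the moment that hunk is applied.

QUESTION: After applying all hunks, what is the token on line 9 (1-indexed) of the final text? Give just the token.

Hunk 1: at line 2 remove [tda,eex,ddk] add [hrvk,ggdf] -> 7 lines: tmfp dhwsx hrvk ggdf rjrva cuvg qxh
Hunk 2: at line 2 remove [ggdf,rjrva] add [tpfnm,ivdwn,bjt] -> 8 lines: tmfp dhwsx hrvk tpfnm ivdwn bjt cuvg qxh
Hunk 3: at line 2 remove [hrvk,tpfnm,ivdwn] add [ykmjd,ubslm] -> 7 lines: tmfp dhwsx ykmjd ubslm bjt cuvg qxh
Hunk 4: at line 5 remove [cuvg] add [qtwv,trbua,pnui] -> 9 lines: tmfp dhwsx ykmjd ubslm bjt qtwv trbua pnui qxh
Final line 9: qxh

Answer: qxh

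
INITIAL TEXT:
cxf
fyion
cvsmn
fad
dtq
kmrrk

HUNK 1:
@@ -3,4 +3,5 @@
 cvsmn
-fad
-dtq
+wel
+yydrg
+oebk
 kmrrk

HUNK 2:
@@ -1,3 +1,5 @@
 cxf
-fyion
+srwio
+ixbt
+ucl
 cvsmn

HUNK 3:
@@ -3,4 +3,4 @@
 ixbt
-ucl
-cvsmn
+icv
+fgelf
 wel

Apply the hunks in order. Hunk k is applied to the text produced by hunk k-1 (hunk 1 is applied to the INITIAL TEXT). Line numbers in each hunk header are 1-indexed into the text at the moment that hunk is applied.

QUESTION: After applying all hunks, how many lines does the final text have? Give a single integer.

Hunk 1: at line 3 remove [fad,dtq] add [wel,yydrg,oebk] -> 7 lines: cxf fyion cvsmn wel yydrg oebk kmrrk
Hunk 2: at line 1 remove [fyion] add [srwio,ixbt,ucl] -> 9 lines: cxf srwio ixbt ucl cvsmn wel yydrg oebk kmrrk
Hunk 3: at line 3 remove [ucl,cvsmn] add [icv,fgelf] -> 9 lines: cxf srwio ixbt icv fgelf wel yydrg oebk kmrrk
Final line count: 9

Answer: 9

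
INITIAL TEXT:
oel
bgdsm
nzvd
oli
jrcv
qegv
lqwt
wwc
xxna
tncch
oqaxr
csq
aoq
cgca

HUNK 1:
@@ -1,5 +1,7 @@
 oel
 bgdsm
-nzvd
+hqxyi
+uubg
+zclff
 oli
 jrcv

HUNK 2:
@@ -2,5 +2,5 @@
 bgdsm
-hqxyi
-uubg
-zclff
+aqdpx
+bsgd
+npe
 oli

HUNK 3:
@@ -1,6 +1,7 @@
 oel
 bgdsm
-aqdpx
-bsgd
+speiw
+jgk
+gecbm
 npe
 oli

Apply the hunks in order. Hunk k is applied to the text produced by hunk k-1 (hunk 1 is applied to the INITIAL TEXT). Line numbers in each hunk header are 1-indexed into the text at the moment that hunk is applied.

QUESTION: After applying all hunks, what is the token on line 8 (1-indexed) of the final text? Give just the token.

Hunk 1: at line 1 remove [nzvd] add [hqxyi,uubg,zclff] -> 16 lines: oel bgdsm hqxyi uubg zclff oli jrcv qegv lqwt wwc xxna tncch oqaxr csq aoq cgca
Hunk 2: at line 2 remove [hqxyi,uubg,zclff] add [aqdpx,bsgd,npe] -> 16 lines: oel bgdsm aqdpx bsgd npe oli jrcv qegv lqwt wwc xxna tncch oqaxr csq aoq cgca
Hunk 3: at line 1 remove [aqdpx,bsgd] add [speiw,jgk,gecbm] -> 17 lines: oel bgdsm speiw jgk gecbm npe oli jrcv qegv lqwt wwc xxna tncch oqaxr csq aoq cgca
Final line 8: jrcv

Answer: jrcv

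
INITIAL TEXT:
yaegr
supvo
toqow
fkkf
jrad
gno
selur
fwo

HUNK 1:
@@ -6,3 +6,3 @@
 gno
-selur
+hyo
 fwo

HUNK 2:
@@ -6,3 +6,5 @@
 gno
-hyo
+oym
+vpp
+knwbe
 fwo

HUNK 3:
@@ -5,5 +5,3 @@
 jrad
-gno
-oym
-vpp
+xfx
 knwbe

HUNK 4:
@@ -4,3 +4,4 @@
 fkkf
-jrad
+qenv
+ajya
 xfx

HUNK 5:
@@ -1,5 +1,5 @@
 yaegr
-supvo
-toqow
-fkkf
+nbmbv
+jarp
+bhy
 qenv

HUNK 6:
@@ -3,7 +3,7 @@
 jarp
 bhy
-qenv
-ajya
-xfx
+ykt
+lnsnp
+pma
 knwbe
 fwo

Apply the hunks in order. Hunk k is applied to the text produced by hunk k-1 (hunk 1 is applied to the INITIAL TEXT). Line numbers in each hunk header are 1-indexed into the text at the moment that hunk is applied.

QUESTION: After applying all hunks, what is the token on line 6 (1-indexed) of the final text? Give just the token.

Answer: lnsnp

Derivation:
Hunk 1: at line 6 remove [selur] add [hyo] -> 8 lines: yaegr supvo toqow fkkf jrad gno hyo fwo
Hunk 2: at line 6 remove [hyo] add [oym,vpp,knwbe] -> 10 lines: yaegr supvo toqow fkkf jrad gno oym vpp knwbe fwo
Hunk 3: at line 5 remove [gno,oym,vpp] add [xfx] -> 8 lines: yaegr supvo toqow fkkf jrad xfx knwbe fwo
Hunk 4: at line 4 remove [jrad] add [qenv,ajya] -> 9 lines: yaegr supvo toqow fkkf qenv ajya xfx knwbe fwo
Hunk 5: at line 1 remove [supvo,toqow,fkkf] add [nbmbv,jarp,bhy] -> 9 lines: yaegr nbmbv jarp bhy qenv ajya xfx knwbe fwo
Hunk 6: at line 3 remove [qenv,ajya,xfx] add [ykt,lnsnp,pma] -> 9 lines: yaegr nbmbv jarp bhy ykt lnsnp pma knwbe fwo
Final line 6: lnsnp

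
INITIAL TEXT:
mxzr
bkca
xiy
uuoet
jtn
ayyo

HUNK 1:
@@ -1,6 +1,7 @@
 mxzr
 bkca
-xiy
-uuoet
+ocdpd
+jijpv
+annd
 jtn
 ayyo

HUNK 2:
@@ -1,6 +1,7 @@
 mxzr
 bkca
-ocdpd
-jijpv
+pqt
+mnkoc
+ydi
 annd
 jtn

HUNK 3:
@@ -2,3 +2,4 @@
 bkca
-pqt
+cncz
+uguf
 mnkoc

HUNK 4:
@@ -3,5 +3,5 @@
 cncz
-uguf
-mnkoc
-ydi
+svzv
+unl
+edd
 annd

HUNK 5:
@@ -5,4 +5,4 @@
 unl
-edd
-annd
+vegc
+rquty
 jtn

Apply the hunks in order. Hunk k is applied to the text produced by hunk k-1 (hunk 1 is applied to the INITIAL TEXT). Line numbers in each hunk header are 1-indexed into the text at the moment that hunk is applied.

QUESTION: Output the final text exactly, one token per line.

Answer: mxzr
bkca
cncz
svzv
unl
vegc
rquty
jtn
ayyo

Derivation:
Hunk 1: at line 1 remove [xiy,uuoet] add [ocdpd,jijpv,annd] -> 7 lines: mxzr bkca ocdpd jijpv annd jtn ayyo
Hunk 2: at line 1 remove [ocdpd,jijpv] add [pqt,mnkoc,ydi] -> 8 lines: mxzr bkca pqt mnkoc ydi annd jtn ayyo
Hunk 3: at line 2 remove [pqt] add [cncz,uguf] -> 9 lines: mxzr bkca cncz uguf mnkoc ydi annd jtn ayyo
Hunk 4: at line 3 remove [uguf,mnkoc,ydi] add [svzv,unl,edd] -> 9 lines: mxzr bkca cncz svzv unl edd annd jtn ayyo
Hunk 5: at line 5 remove [edd,annd] add [vegc,rquty] -> 9 lines: mxzr bkca cncz svzv unl vegc rquty jtn ayyo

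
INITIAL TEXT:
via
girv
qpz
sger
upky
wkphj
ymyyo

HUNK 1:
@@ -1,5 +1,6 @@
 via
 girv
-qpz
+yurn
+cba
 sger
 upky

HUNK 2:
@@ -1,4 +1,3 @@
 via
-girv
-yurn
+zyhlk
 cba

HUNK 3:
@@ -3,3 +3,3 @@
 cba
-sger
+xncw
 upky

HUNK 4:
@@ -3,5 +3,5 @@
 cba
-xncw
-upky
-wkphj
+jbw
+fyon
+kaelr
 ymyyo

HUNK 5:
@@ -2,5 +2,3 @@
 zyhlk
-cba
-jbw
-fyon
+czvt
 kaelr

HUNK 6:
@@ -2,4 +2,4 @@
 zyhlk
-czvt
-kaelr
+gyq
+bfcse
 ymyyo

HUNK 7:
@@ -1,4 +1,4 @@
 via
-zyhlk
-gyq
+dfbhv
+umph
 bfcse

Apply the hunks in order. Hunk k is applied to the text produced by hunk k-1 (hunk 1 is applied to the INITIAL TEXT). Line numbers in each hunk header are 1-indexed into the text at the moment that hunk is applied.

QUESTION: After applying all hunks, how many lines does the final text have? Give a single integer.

Answer: 5

Derivation:
Hunk 1: at line 1 remove [qpz] add [yurn,cba] -> 8 lines: via girv yurn cba sger upky wkphj ymyyo
Hunk 2: at line 1 remove [girv,yurn] add [zyhlk] -> 7 lines: via zyhlk cba sger upky wkphj ymyyo
Hunk 3: at line 3 remove [sger] add [xncw] -> 7 lines: via zyhlk cba xncw upky wkphj ymyyo
Hunk 4: at line 3 remove [xncw,upky,wkphj] add [jbw,fyon,kaelr] -> 7 lines: via zyhlk cba jbw fyon kaelr ymyyo
Hunk 5: at line 2 remove [cba,jbw,fyon] add [czvt] -> 5 lines: via zyhlk czvt kaelr ymyyo
Hunk 6: at line 2 remove [czvt,kaelr] add [gyq,bfcse] -> 5 lines: via zyhlk gyq bfcse ymyyo
Hunk 7: at line 1 remove [zyhlk,gyq] add [dfbhv,umph] -> 5 lines: via dfbhv umph bfcse ymyyo
Final line count: 5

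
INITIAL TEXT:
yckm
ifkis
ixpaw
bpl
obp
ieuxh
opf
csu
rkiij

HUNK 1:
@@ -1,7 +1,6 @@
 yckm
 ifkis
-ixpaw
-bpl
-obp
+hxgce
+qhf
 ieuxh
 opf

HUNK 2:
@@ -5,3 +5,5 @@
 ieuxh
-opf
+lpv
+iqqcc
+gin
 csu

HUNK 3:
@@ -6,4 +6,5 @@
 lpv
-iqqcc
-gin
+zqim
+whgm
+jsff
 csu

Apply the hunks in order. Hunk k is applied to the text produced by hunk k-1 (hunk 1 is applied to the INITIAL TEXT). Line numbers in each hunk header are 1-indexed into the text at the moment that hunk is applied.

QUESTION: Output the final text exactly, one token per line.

Answer: yckm
ifkis
hxgce
qhf
ieuxh
lpv
zqim
whgm
jsff
csu
rkiij

Derivation:
Hunk 1: at line 1 remove [ixpaw,bpl,obp] add [hxgce,qhf] -> 8 lines: yckm ifkis hxgce qhf ieuxh opf csu rkiij
Hunk 2: at line 5 remove [opf] add [lpv,iqqcc,gin] -> 10 lines: yckm ifkis hxgce qhf ieuxh lpv iqqcc gin csu rkiij
Hunk 3: at line 6 remove [iqqcc,gin] add [zqim,whgm,jsff] -> 11 lines: yckm ifkis hxgce qhf ieuxh lpv zqim whgm jsff csu rkiij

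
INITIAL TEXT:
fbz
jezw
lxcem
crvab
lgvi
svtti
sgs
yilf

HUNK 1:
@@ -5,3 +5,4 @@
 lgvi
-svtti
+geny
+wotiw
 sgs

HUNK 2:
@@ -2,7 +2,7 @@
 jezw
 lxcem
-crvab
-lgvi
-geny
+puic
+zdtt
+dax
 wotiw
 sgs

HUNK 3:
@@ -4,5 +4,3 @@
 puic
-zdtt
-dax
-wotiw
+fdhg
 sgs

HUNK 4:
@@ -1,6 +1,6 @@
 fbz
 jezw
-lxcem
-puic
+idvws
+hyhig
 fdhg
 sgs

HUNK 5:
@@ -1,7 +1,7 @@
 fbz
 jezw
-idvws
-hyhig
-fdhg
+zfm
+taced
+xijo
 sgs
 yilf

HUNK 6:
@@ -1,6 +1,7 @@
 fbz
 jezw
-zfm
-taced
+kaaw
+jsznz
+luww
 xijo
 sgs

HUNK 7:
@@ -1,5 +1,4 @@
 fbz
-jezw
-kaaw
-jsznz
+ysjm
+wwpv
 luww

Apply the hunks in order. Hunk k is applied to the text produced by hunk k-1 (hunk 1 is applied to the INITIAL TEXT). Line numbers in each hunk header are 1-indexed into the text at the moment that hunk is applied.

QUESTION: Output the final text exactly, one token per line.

Hunk 1: at line 5 remove [svtti] add [geny,wotiw] -> 9 lines: fbz jezw lxcem crvab lgvi geny wotiw sgs yilf
Hunk 2: at line 2 remove [crvab,lgvi,geny] add [puic,zdtt,dax] -> 9 lines: fbz jezw lxcem puic zdtt dax wotiw sgs yilf
Hunk 3: at line 4 remove [zdtt,dax,wotiw] add [fdhg] -> 7 lines: fbz jezw lxcem puic fdhg sgs yilf
Hunk 4: at line 1 remove [lxcem,puic] add [idvws,hyhig] -> 7 lines: fbz jezw idvws hyhig fdhg sgs yilf
Hunk 5: at line 1 remove [idvws,hyhig,fdhg] add [zfm,taced,xijo] -> 7 lines: fbz jezw zfm taced xijo sgs yilf
Hunk 6: at line 1 remove [zfm,taced] add [kaaw,jsznz,luww] -> 8 lines: fbz jezw kaaw jsznz luww xijo sgs yilf
Hunk 7: at line 1 remove [jezw,kaaw,jsznz] add [ysjm,wwpv] -> 7 lines: fbz ysjm wwpv luww xijo sgs yilf

Answer: fbz
ysjm
wwpv
luww
xijo
sgs
yilf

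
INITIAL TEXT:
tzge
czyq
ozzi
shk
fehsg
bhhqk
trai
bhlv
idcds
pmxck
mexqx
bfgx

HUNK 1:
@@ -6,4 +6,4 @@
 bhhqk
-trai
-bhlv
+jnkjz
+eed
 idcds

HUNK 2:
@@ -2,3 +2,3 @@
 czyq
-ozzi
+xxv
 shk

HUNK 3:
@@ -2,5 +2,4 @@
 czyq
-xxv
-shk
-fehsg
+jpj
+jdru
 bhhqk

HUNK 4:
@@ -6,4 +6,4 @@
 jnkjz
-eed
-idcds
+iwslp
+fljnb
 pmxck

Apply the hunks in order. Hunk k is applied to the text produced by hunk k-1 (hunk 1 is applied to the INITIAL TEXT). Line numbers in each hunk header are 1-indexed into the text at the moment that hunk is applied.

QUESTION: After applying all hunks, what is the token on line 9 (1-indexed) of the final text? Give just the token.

Answer: pmxck

Derivation:
Hunk 1: at line 6 remove [trai,bhlv] add [jnkjz,eed] -> 12 lines: tzge czyq ozzi shk fehsg bhhqk jnkjz eed idcds pmxck mexqx bfgx
Hunk 2: at line 2 remove [ozzi] add [xxv] -> 12 lines: tzge czyq xxv shk fehsg bhhqk jnkjz eed idcds pmxck mexqx bfgx
Hunk 3: at line 2 remove [xxv,shk,fehsg] add [jpj,jdru] -> 11 lines: tzge czyq jpj jdru bhhqk jnkjz eed idcds pmxck mexqx bfgx
Hunk 4: at line 6 remove [eed,idcds] add [iwslp,fljnb] -> 11 lines: tzge czyq jpj jdru bhhqk jnkjz iwslp fljnb pmxck mexqx bfgx
Final line 9: pmxck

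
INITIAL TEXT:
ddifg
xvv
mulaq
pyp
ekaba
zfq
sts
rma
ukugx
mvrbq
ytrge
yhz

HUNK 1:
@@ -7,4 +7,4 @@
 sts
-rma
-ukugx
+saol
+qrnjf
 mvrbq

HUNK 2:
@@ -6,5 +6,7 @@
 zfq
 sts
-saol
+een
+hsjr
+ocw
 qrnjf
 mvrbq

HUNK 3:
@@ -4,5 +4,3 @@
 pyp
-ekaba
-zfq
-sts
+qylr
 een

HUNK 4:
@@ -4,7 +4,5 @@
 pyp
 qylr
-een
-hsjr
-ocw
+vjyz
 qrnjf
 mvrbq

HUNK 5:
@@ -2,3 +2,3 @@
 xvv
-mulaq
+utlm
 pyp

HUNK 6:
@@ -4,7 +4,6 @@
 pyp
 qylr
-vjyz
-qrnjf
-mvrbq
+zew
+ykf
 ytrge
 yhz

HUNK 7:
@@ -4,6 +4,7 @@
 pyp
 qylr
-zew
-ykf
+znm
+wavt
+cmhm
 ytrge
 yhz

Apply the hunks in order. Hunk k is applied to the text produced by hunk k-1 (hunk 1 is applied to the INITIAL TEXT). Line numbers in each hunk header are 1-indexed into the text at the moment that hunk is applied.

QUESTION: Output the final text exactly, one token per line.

Hunk 1: at line 7 remove [rma,ukugx] add [saol,qrnjf] -> 12 lines: ddifg xvv mulaq pyp ekaba zfq sts saol qrnjf mvrbq ytrge yhz
Hunk 2: at line 6 remove [saol] add [een,hsjr,ocw] -> 14 lines: ddifg xvv mulaq pyp ekaba zfq sts een hsjr ocw qrnjf mvrbq ytrge yhz
Hunk 3: at line 4 remove [ekaba,zfq,sts] add [qylr] -> 12 lines: ddifg xvv mulaq pyp qylr een hsjr ocw qrnjf mvrbq ytrge yhz
Hunk 4: at line 4 remove [een,hsjr,ocw] add [vjyz] -> 10 lines: ddifg xvv mulaq pyp qylr vjyz qrnjf mvrbq ytrge yhz
Hunk 5: at line 2 remove [mulaq] add [utlm] -> 10 lines: ddifg xvv utlm pyp qylr vjyz qrnjf mvrbq ytrge yhz
Hunk 6: at line 4 remove [vjyz,qrnjf,mvrbq] add [zew,ykf] -> 9 lines: ddifg xvv utlm pyp qylr zew ykf ytrge yhz
Hunk 7: at line 4 remove [zew,ykf] add [znm,wavt,cmhm] -> 10 lines: ddifg xvv utlm pyp qylr znm wavt cmhm ytrge yhz

Answer: ddifg
xvv
utlm
pyp
qylr
znm
wavt
cmhm
ytrge
yhz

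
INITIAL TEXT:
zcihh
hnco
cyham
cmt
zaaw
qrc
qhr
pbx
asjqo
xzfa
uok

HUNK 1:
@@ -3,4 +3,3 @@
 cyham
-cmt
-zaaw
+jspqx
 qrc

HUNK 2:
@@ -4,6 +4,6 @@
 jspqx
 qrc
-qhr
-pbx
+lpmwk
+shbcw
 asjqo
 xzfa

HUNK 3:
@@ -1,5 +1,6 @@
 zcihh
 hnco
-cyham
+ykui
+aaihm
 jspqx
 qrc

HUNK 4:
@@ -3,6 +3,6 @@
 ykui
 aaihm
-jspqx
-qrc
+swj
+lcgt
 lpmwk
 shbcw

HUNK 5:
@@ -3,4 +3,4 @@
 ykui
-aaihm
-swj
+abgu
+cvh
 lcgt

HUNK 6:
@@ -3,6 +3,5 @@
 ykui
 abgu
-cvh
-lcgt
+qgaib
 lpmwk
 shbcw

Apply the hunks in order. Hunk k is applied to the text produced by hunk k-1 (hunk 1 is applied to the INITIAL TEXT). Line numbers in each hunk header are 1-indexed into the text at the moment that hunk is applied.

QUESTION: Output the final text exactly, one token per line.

Hunk 1: at line 3 remove [cmt,zaaw] add [jspqx] -> 10 lines: zcihh hnco cyham jspqx qrc qhr pbx asjqo xzfa uok
Hunk 2: at line 4 remove [qhr,pbx] add [lpmwk,shbcw] -> 10 lines: zcihh hnco cyham jspqx qrc lpmwk shbcw asjqo xzfa uok
Hunk 3: at line 1 remove [cyham] add [ykui,aaihm] -> 11 lines: zcihh hnco ykui aaihm jspqx qrc lpmwk shbcw asjqo xzfa uok
Hunk 4: at line 3 remove [jspqx,qrc] add [swj,lcgt] -> 11 lines: zcihh hnco ykui aaihm swj lcgt lpmwk shbcw asjqo xzfa uok
Hunk 5: at line 3 remove [aaihm,swj] add [abgu,cvh] -> 11 lines: zcihh hnco ykui abgu cvh lcgt lpmwk shbcw asjqo xzfa uok
Hunk 6: at line 3 remove [cvh,lcgt] add [qgaib] -> 10 lines: zcihh hnco ykui abgu qgaib lpmwk shbcw asjqo xzfa uok

Answer: zcihh
hnco
ykui
abgu
qgaib
lpmwk
shbcw
asjqo
xzfa
uok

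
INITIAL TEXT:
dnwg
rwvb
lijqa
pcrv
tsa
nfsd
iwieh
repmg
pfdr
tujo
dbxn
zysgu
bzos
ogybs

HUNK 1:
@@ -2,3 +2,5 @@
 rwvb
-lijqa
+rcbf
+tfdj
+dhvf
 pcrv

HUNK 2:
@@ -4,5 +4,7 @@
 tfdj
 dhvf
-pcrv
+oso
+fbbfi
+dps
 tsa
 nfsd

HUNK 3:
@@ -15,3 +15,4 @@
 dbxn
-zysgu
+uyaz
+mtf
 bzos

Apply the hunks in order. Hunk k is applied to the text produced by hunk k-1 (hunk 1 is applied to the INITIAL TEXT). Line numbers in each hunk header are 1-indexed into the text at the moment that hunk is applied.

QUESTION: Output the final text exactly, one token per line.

Hunk 1: at line 2 remove [lijqa] add [rcbf,tfdj,dhvf] -> 16 lines: dnwg rwvb rcbf tfdj dhvf pcrv tsa nfsd iwieh repmg pfdr tujo dbxn zysgu bzos ogybs
Hunk 2: at line 4 remove [pcrv] add [oso,fbbfi,dps] -> 18 lines: dnwg rwvb rcbf tfdj dhvf oso fbbfi dps tsa nfsd iwieh repmg pfdr tujo dbxn zysgu bzos ogybs
Hunk 3: at line 15 remove [zysgu] add [uyaz,mtf] -> 19 lines: dnwg rwvb rcbf tfdj dhvf oso fbbfi dps tsa nfsd iwieh repmg pfdr tujo dbxn uyaz mtf bzos ogybs

Answer: dnwg
rwvb
rcbf
tfdj
dhvf
oso
fbbfi
dps
tsa
nfsd
iwieh
repmg
pfdr
tujo
dbxn
uyaz
mtf
bzos
ogybs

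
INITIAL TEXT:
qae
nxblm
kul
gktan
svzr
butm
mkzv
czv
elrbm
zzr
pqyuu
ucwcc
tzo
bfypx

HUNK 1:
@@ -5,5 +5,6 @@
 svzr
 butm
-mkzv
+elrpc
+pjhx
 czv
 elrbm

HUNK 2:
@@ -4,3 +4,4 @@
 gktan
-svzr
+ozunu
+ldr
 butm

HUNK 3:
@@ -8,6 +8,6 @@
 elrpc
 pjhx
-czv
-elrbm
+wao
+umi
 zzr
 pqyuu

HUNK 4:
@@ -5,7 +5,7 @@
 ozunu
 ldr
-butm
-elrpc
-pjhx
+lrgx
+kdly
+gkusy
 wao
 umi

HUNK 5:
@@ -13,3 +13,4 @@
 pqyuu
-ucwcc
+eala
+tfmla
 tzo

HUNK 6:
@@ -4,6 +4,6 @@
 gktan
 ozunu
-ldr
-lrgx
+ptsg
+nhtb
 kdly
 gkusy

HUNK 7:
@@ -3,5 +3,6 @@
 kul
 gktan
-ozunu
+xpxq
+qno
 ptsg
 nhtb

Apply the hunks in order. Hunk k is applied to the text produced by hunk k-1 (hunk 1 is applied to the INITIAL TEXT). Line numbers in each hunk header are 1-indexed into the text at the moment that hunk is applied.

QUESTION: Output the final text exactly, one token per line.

Hunk 1: at line 5 remove [mkzv] add [elrpc,pjhx] -> 15 lines: qae nxblm kul gktan svzr butm elrpc pjhx czv elrbm zzr pqyuu ucwcc tzo bfypx
Hunk 2: at line 4 remove [svzr] add [ozunu,ldr] -> 16 lines: qae nxblm kul gktan ozunu ldr butm elrpc pjhx czv elrbm zzr pqyuu ucwcc tzo bfypx
Hunk 3: at line 8 remove [czv,elrbm] add [wao,umi] -> 16 lines: qae nxblm kul gktan ozunu ldr butm elrpc pjhx wao umi zzr pqyuu ucwcc tzo bfypx
Hunk 4: at line 5 remove [butm,elrpc,pjhx] add [lrgx,kdly,gkusy] -> 16 lines: qae nxblm kul gktan ozunu ldr lrgx kdly gkusy wao umi zzr pqyuu ucwcc tzo bfypx
Hunk 5: at line 13 remove [ucwcc] add [eala,tfmla] -> 17 lines: qae nxblm kul gktan ozunu ldr lrgx kdly gkusy wao umi zzr pqyuu eala tfmla tzo bfypx
Hunk 6: at line 4 remove [ldr,lrgx] add [ptsg,nhtb] -> 17 lines: qae nxblm kul gktan ozunu ptsg nhtb kdly gkusy wao umi zzr pqyuu eala tfmla tzo bfypx
Hunk 7: at line 3 remove [ozunu] add [xpxq,qno] -> 18 lines: qae nxblm kul gktan xpxq qno ptsg nhtb kdly gkusy wao umi zzr pqyuu eala tfmla tzo bfypx

Answer: qae
nxblm
kul
gktan
xpxq
qno
ptsg
nhtb
kdly
gkusy
wao
umi
zzr
pqyuu
eala
tfmla
tzo
bfypx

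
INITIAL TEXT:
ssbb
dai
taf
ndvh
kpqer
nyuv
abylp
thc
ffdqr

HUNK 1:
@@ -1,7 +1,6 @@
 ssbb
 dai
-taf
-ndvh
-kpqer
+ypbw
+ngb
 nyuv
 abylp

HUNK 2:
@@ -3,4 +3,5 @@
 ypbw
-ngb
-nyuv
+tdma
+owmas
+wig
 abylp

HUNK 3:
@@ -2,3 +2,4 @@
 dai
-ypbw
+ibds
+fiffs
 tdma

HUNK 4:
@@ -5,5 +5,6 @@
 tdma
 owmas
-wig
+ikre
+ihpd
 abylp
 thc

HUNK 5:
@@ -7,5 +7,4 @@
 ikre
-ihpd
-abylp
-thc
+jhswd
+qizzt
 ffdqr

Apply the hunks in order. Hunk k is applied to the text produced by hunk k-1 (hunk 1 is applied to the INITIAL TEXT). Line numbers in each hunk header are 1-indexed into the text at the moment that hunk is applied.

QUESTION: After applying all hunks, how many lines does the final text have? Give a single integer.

Hunk 1: at line 1 remove [taf,ndvh,kpqer] add [ypbw,ngb] -> 8 lines: ssbb dai ypbw ngb nyuv abylp thc ffdqr
Hunk 2: at line 3 remove [ngb,nyuv] add [tdma,owmas,wig] -> 9 lines: ssbb dai ypbw tdma owmas wig abylp thc ffdqr
Hunk 3: at line 2 remove [ypbw] add [ibds,fiffs] -> 10 lines: ssbb dai ibds fiffs tdma owmas wig abylp thc ffdqr
Hunk 4: at line 5 remove [wig] add [ikre,ihpd] -> 11 lines: ssbb dai ibds fiffs tdma owmas ikre ihpd abylp thc ffdqr
Hunk 5: at line 7 remove [ihpd,abylp,thc] add [jhswd,qizzt] -> 10 lines: ssbb dai ibds fiffs tdma owmas ikre jhswd qizzt ffdqr
Final line count: 10

Answer: 10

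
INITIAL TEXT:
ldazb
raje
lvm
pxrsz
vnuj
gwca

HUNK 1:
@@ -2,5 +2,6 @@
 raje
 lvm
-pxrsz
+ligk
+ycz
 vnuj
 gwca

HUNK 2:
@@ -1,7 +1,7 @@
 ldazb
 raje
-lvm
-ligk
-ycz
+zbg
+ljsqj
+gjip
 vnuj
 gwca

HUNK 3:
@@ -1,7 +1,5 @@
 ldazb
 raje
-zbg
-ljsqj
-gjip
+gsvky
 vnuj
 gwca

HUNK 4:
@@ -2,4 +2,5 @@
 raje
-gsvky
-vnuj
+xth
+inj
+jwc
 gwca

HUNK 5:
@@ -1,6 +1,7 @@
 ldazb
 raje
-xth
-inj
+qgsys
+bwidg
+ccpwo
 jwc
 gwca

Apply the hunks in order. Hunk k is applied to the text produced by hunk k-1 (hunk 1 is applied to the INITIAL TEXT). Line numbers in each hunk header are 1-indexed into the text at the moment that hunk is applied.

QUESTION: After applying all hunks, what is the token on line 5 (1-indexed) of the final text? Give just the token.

Hunk 1: at line 2 remove [pxrsz] add [ligk,ycz] -> 7 lines: ldazb raje lvm ligk ycz vnuj gwca
Hunk 2: at line 1 remove [lvm,ligk,ycz] add [zbg,ljsqj,gjip] -> 7 lines: ldazb raje zbg ljsqj gjip vnuj gwca
Hunk 3: at line 1 remove [zbg,ljsqj,gjip] add [gsvky] -> 5 lines: ldazb raje gsvky vnuj gwca
Hunk 4: at line 2 remove [gsvky,vnuj] add [xth,inj,jwc] -> 6 lines: ldazb raje xth inj jwc gwca
Hunk 5: at line 1 remove [xth,inj] add [qgsys,bwidg,ccpwo] -> 7 lines: ldazb raje qgsys bwidg ccpwo jwc gwca
Final line 5: ccpwo

Answer: ccpwo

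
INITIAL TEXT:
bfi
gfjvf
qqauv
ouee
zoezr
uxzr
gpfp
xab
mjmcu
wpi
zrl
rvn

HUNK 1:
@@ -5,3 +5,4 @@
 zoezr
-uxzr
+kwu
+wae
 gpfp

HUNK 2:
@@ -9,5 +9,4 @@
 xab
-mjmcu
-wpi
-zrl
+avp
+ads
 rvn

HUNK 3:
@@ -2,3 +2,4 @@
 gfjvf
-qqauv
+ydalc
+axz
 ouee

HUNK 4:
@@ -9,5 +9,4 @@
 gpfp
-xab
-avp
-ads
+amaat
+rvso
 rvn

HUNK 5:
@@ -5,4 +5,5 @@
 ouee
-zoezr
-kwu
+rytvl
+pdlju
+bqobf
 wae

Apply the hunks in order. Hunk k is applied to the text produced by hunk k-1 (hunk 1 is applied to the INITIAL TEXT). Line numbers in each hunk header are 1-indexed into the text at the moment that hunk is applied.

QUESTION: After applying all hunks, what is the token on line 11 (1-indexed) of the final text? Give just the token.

Answer: amaat

Derivation:
Hunk 1: at line 5 remove [uxzr] add [kwu,wae] -> 13 lines: bfi gfjvf qqauv ouee zoezr kwu wae gpfp xab mjmcu wpi zrl rvn
Hunk 2: at line 9 remove [mjmcu,wpi,zrl] add [avp,ads] -> 12 lines: bfi gfjvf qqauv ouee zoezr kwu wae gpfp xab avp ads rvn
Hunk 3: at line 2 remove [qqauv] add [ydalc,axz] -> 13 lines: bfi gfjvf ydalc axz ouee zoezr kwu wae gpfp xab avp ads rvn
Hunk 4: at line 9 remove [xab,avp,ads] add [amaat,rvso] -> 12 lines: bfi gfjvf ydalc axz ouee zoezr kwu wae gpfp amaat rvso rvn
Hunk 5: at line 5 remove [zoezr,kwu] add [rytvl,pdlju,bqobf] -> 13 lines: bfi gfjvf ydalc axz ouee rytvl pdlju bqobf wae gpfp amaat rvso rvn
Final line 11: amaat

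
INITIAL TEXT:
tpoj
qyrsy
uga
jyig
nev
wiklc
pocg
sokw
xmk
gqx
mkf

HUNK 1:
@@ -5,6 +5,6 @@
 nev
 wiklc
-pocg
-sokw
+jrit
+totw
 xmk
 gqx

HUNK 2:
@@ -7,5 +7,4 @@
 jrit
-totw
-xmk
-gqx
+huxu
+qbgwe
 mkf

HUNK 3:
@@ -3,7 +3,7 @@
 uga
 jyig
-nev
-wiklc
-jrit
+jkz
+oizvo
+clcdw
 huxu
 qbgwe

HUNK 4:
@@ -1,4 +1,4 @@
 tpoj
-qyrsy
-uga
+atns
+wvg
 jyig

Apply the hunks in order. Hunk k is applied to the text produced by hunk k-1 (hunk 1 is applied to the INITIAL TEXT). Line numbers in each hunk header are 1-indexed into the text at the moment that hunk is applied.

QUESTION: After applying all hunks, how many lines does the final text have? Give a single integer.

Hunk 1: at line 5 remove [pocg,sokw] add [jrit,totw] -> 11 lines: tpoj qyrsy uga jyig nev wiklc jrit totw xmk gqx mkf
Hunk 2: at line 7 remove [totw,xmk,gqx] add [huxu,qbgwe] -> 10 lines: tpoj qyrsy uga jyig nev wiklc jrit huxu qbgwe mkf
Hunk 3: at line 3 remove [nev,wiklc,jrit] add [jkz,oizvo,clcdw] -> 10 lines: tpoj qyrsy uga jyig jkz oizvo clcdw huxu qbgwe mkf
Hunk 4: at line 1 remove [qyrsy,uga] add [atns,wvg] -> 10 lines: tpoj atns wvg jyig jkz oizvo clcdw huxu qbgwe mkf
Final line count: 10

Answer: 10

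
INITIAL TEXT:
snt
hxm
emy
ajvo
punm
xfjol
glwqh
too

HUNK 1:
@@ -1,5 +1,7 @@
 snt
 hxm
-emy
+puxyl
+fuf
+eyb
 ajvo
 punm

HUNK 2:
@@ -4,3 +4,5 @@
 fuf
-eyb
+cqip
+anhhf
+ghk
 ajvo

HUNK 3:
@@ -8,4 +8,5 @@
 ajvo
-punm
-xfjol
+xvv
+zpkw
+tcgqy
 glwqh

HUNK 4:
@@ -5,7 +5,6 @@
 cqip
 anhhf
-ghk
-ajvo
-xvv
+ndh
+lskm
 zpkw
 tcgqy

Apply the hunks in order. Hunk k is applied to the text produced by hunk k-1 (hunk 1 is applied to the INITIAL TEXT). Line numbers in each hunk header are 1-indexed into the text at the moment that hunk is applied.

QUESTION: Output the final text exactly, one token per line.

Answer: snt
hxm
puxyl
fuf
cqip
anhhf
ndh
lskm
zpkw
tcgqy
glwqh
too

Derivation:
Hunk 1: at line 1 remove [emy] add [puxyl,fuf,eyb] -> 10 lines: snt hxm puxyl fuf eyb ajvo punm xfjol glwqh too
Hunk 2: at line 4 remove [eyb] add [cqip,anhhf,ghk] -> 12 lines: snt hxm puxyl fuf cqip anhhf ghk ajvo punm xfjol glwqh too
Hunk 3: at line 8 remove [punm,xfjol] add [xvv,zpkw,tcgqy] -> 13 lines: snt hxm puxyl fuf cqip anhhf ghk ajvo xvv zpkw tcgqy glwqh too
Hunk 4: at line 5 remove [ghk,ajvo,xvv] add [ndh,lskm] -> 12 lines: snt hxm puxyl fuf cqip anhhf ndh lskm zpkw tcgqy glwqh too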